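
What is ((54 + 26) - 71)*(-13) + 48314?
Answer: 48197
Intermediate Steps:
((54 + 26) - 71)*(-13) + 48314 = (80 - 71)*(-13) + 48314 = 9*(-13) + 48314 = -117 + 48314 = 48197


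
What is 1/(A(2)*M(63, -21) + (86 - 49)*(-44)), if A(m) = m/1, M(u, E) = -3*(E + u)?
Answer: -1/1880 ≈ -0.00053191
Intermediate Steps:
M(u, E) = -3*E - 3*u
A(m) = m (A(m) = m*1 = m)
1/(A(2)*M(63, -21) + (86 - 49)*(-44)) = 1/(2*(-3*(-21) - 3*63) + (86 - 49)*(-44)) = 1/(2*(63 - 189) + 37*(-44)) = 1/(2*(-126) - 1628) = 1/(-252 - 1628) = 1/(-1880) = -1/1880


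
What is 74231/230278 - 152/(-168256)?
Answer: 782800837/2421603448 ≈ 0.32326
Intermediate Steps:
74231/230278 - 152/(-168256) = 74231*(1/230278) - 152*(-1/168256) = 74231/230278 + 19/21032 = 782800837/2421603448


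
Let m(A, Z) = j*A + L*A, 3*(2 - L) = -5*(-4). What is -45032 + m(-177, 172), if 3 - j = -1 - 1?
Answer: -45091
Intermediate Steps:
j = 5 (j = 3 - (-1 - 1) = 3 - 1*(-2) = 3 + 2 = 5)
L = -14/3 (L = 2 - (-5)*(-4)/3 = 2 - 1/3*20 = 2 - 20/3 = -14/3 ≈ -4.6667)
m(A, Z) = A/3 (m(A, Z) = 5*A - 14*A/3 = A/3)
-45032 + m(-177, 172) = -45032 + (1/3)*(-177) = -45032 - 59 = -45091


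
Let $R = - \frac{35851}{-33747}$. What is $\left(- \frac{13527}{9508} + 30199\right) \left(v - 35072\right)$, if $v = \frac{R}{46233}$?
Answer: $- \frac{15711189019508378221865}{14834619784908} \approx -1.0591 \cdot 10^{9}$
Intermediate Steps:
$R = \frac{35851}{33747}$ ($R = \left(-35851\right) \left(- \frac{1}{33747}\right) = \frac{35851}{33747} \approx 1.0623$)
$v = \frac{35851}{1560225051}$ ($v = \frac{35851}{33747 \cdot 46233} = \frac{35851}{33747} \cdot \frac{1}{46233} = \frac{35851}{1560225051} \approx 2.2978 \cdot 10^{-5}$)
$\left(- \frac{13527}{9508} + 30199\right) \left(v - 35072\right) = \left(- \frac{13527}{9508} + 30199\right) \left(\frac{35851}{1560225051} - 35072\right) = \left(\left(-13527\right) \frac{1}{9508} + 30199\right) \left(- \frac{54720212952821}{1560225051}\right) = \left(- \frac{13527}{9508} + 30199\right) \left(- \frac{54720212952821}{1560225051}\right) = \frac{287118565}{9508} \left(- \frac{54720212952821}{1560225051}\right) = - \frac{15711189019508378221865}{14834619784908}$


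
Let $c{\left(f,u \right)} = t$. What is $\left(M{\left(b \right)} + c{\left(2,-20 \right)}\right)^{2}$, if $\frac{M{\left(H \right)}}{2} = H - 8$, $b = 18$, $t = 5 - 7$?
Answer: $324$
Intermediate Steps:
$t = -2$
$c{\left(f,u \right)} = -2$
$M{\left(H \right)} = -16 + 2 H$ ($M{\left(H \right)} = 2 \left(H - 8\right) = 2 \left(-8 + H\right) = -16 + 2 H$)
$\left(M{\left(b \right)} + c{\left(2,-20 \right)}\right)^{2} = \left(\left(-16 + 2 \cdot 18\right) - 2\right)^{2} = \left(\left(-16 + 36\right) - 2\right)^{2} = \left(20 - 2\right)^{2} = 18^{2} = 324$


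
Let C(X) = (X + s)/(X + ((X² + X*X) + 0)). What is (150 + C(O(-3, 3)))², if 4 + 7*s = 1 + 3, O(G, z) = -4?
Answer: 1100401/49 ≈ 22457.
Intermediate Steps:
s = 0 (s = -4/7 + (1 + 3)/7 = -4/7 + (⅐)*4 = -4/7 + 4/7 = 0)
C(X) = X/(X + 2*X²) (C(X) = (X + 0)/(X + ((X² + X*X) + 0)) = X/(X + ((X² + X²) + 0)) = X/(X + (2*X² + 0)) = X/(X + 2*X²))
(150 + C(O(-3, 3)))² = (150 + 1/(1 + 2*(-4)))² = (150 + 1/(1 - 8))² = (150 + 1/(-7))² = (150 - ⅐)² = (1049/7)² = 1100401/49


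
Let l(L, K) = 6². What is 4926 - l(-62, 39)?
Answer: 4890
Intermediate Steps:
l(L, K) = 36
4926 - l(-62, 39) = 4926 - 1*36 = 4926 - 36 = 4890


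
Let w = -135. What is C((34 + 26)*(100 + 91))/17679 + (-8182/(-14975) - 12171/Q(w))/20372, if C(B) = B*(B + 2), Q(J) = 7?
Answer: 93501228792379257/12584471445700 ≈ 7429.9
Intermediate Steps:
C(B) = B*(2 + B)
C((34 + 26)*(100 + 91))/17679 + (-8182/(-14975) - 12171/Q(w))/20372 = (((34 + 26)*(100 + 91))*(2 + (34 + 26)*(100 + 91)))/17679 + (-8182/(-14975) - 12171/7)/20372 = ((60*191)*(2 + 60*191))*(1/17679) + (-8182*(-1/14975) - 12171*1/7)*(1/20372) = (11460*(2 + 11460))*(1/17679) + (8182/14975 - 12171/7)*(1/20372) = (11460*11462)*(1/17679) - 182203451/104825*1/20372 = 131354520*(1/17679) - 182203451/2135494900 = 43784840/5893 - 182203451/2135494900 = 93501228792379257/12584471445700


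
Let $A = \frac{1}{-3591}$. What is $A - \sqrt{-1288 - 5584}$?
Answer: $- \frac{1}{3591} - 2 i \sqrt{1718} \approx -0.00027847 - 82.898 i$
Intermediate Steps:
$A = - \frac{1}{3591} \approx -0.00027847$
$A - \sqrt{-1288 - 5584} = - \frac{1}{3591} - \sqrt{-1288 - 5584} = - \frac{1}{3591} - \sqrt{-6872} = - \frac{1}{3591} - 2 i \sqrt{1718}$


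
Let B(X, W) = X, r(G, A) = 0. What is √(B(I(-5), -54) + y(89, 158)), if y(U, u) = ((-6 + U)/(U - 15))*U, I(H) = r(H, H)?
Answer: √546638/74 ≈ 9.9912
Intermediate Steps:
I(H) = 0
y(U, u) = U*(-6 + U)/(-15 + U) (y(U, u) = ((-6 + U)/(-15 + U))*U = U*(-6 + U)/(-15 + U))
√(B(I(-5), -54) + y(89, 158)) = √(0 + 89*(-6 + 89)/(-15 + 89)) = √(0 + 89*83/74) = √(0 + 89*(1/74)*83) = √(0 + 7387/74) = √(7387/74) = √546638/74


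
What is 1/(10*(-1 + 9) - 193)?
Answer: -1/113 ≈ -0.0088496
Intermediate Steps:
1/(10*(-1 + 9) - 193) = 1/(10*8 - 193) = 1/(80 - 193) = 1/(-113) = -1/113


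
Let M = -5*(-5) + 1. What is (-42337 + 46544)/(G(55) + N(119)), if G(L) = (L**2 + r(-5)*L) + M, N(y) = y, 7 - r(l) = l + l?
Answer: 4207/4105 ≈ 1.0248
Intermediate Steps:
r(l) = 7 - 2*l (r(l) = 7 - (l + l) = 7 - 2*l)
M = 26 (M = 25 + 1 = 26)
G(L) = 26 + L**2 + 17*L (G(L) = (L**2 + (7 - 2*(-5))*L) + 26 = (L**2 + (7 + 10)*L) + 26 = (L**2 + 17*L) + 26 = 26 + L**2 + 17*L)
(-42337 + 46544)/(G(55) + N(119)) = (-42337 + 46544)/((26 + 55**2 + 17*55) + 119) = 4207/((26 + 3025 + 935) + 119) = 4207/(3986 + 119) = 4207/4105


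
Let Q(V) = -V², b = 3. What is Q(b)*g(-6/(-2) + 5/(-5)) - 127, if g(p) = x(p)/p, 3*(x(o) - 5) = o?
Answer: -305/2 ≈ -152.50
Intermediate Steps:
x(o) = 5 + o/3
g(p) = (5 + p/3)/p
Q(b)*g(-6/(-2) + 5/(-5)) - 127 = (-1*3²)*((15 + (-6/(-2) + 5/(-5)))/(3*(-6/(-2) + 5/(-5)))) - 127 = (-1*9)*((15 + (-6*(-½) + 5*(-⅕)))/(3*(-6*(-½) + 5*(-⅕)))) - 127 = -3*(15 + (3 - 1))/(3 - 1) - 127 = -3*(15 + 2)/2 - 127 = -3*17/2 - 127 = -9*17/6 - 127 = -51/2 - 127 = -305/2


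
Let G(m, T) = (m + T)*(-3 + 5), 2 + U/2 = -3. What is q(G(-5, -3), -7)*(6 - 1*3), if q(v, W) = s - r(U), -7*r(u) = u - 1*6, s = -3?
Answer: -111/7 ≈ -15.857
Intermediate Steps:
U = -10 (U = -4 + 2*(-3) = -4 - 6 = -10)
G(m, T) = 2*T + 2*m (G(m, T) = (T + m)*2 = 2*T + 2*m)
r(u) = 6/7 - u/7 (r(u) = -(u - 1*6)/7 = -(u - 6)/7 = -(-6 + u)/7 = 6/7 - u/7)
q(v, W) = -37/7 (q(v, W) = -3 - (6/7 - ⅐*(-10)) = -3 - (6/7 + 10/7) = -3 - 1*16/7 = -3 - 16/7 = -37/7)
q(G(-5, -3), -7)*(6 - 1*3) = -37*(6 - 1*3)/7 = -37*(6 - 3)/7 = -37/7*3 = -111/7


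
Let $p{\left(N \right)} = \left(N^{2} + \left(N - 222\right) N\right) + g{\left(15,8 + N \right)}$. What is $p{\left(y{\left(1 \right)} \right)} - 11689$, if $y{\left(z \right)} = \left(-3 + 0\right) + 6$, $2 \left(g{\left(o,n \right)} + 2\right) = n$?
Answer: $- \frac{24667}{2} \approx -12334.0$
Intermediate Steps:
$g{\left(o,n \right)} = -2 + \frac{n}{2}$
$y{\left(z \right)} = 3$ ($y{\left(z \right)} = -3 + 6 = 3$)
$p{\left(N \right)} = 2 + N^{2} + \frac{N}{2} + N \left(-222 + N\right)$ ($p{\left(N \right)} = \left(N^{2} + \left(N - 222\right) N\right) + \left(-2 + \frac{8 + N}{2}\right) = \left(N^{2} + \left(-222 + N\right) N\right) + \left(-2 + \left(4 + \frac{N}{2}\right)\right) = \left(N^{2} + N \left(-222 + N\right)\right) + \left(2 + \frac{N}{2}\right) = 2 + N^{2} + \frac{N}{2} + N \left(-222 + N\right)$)
$p{\left(y{\left(1 \right)} \right)} - 11689 = \left(2 + 2 \cdot 3^{2} - \frac{1329}{2}\right) - 11689 = \left(2 + 2 \cdot 9 - \frac{1329}{2}\right) - 11689 = \left(2 + 18 - \frac{1329}{2}\right) - 11689 = - \frac{1289}{2} - 11689 = - \frac{24667}{2}$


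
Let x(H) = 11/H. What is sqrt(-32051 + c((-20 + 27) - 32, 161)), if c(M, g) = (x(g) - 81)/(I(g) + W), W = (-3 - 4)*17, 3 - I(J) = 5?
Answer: I*sqrt(100523972661)/1771 ≈ 179.03*I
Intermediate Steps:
I(J) = -2 (I(J) = 3 - 1*5 = 3 - 5 = -2)
W = -119 (W = -7*17 = -119)
c(M, g) = 81/121 - 1/(11*g) (c(M, g) = (11/g - 81)/(-2 - 119) = (-81 + 11/g)/(-121) = (-81 + 11/g)*(-1/121) = 81/121 - 1/(11*g))
sqrt(-32051 + c((-20 + 27) - 32, 161)) = sqrt(-32051 + (1/121)*(-11 + 81*161)/161) = sqrt(-32051 + (1/121)*(1/161)*(-11 + 13041)) = sqrt(-32051 + (1/121)*(1/161)*13030) = sqrt(-32051 + 13030/19481) = sqrt(-624372501/19481) = I*sqrt(100523972661)/1771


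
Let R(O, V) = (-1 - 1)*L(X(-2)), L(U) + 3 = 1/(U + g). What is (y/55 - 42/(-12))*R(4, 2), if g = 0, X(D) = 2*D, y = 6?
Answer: 5161/220 ≈ 23.459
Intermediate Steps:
L(U) = -3 + 1/U (L(U) = -3 + 1/(U + 0) = -3 + 1/U)
R(O, V) = 13/2 (R(O, V) = (-1 - 1)*(-3 + 1/(2*(-2))) = -2*(-3 + 1/(-4)) = -2*(-3 - 1/4) = -2*(-13/4) = 13/2)
(y/55 - 42/(-12))*R(4, 2) = (6/55 - 42/(-12))*(13/2) = (6*(1/55) - 42*(-1/12))*(13/2) = (6/55 + 7/2)*(13/2) = (397/110)*(13/2) = 5161/220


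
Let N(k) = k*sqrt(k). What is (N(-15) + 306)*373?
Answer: 114138 - 5595*I*sqrt(15) ≈ 1.1414e+5 - 21669.0*I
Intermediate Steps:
N(k) = k**(3/2)
(N(-15) + 306)*373 = ((-15)**(3/2) + 306)*373 = (-15*I*sqrt(15) + 306)*373 = (306 - 15*I*sqrt(15))*373 = 114138 - 5595*I*sqrt(15)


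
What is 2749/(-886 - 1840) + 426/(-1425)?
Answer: -1692867/1294850 ≈ -1.3074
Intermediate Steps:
2749/(-886 - 1840) + 426/(-1425) = 2749/(-2726) + 426*(-1/1425) = 2749*(-1/2726) - 142/475 = -2749/2726 - 142/475 = -1692867/1294850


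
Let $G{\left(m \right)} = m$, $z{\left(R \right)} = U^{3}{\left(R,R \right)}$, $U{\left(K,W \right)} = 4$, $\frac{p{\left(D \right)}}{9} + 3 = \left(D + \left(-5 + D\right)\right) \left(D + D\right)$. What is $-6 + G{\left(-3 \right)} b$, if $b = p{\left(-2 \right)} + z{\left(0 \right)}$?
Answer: $-1089$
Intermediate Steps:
$p{\left(D \right)} = -27 + 18 D \left(-5 + 2 D\right)$ ($p{\left(D \right)} = -27 + 9 \left(D + \left(-5 + D\right)\right) \left(D + D\right) = -27 + 9 \left(-5 + 2 D\right) 2 D = -27 + 9 \cdot 2 D \left(-5 + 2 D\right) = -27 + 18 D \left(-5 + 2 D\right)$)
$z{\left(R \right)} = 64$ ($z{\left(R \right)} = 4^{3} = 64$)
$b = 361$ ($b = \left(-27 - -180 + 36 \left(-2\right)^{2}\right) + 64 = \left(-27 + 180 + 36 \cdot 4\right) + 64 = \left(-27 + 180 + 144\right) + 64 = 297 + 64 = 361$)
$-6 + G{\left(-3 \right)} b = -6 - 1083 = -1089$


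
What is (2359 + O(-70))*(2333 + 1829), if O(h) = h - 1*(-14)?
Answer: 9585086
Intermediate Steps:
O(h) = 14 + h (O(h) = h + 14 = 14 + h)
(2359 + O(-70))*(2333 + 1829) = (2359 + (14 - 70))*(2333 + 1829) = (2359 - 56)*4162 = 2303*4162 = 9585086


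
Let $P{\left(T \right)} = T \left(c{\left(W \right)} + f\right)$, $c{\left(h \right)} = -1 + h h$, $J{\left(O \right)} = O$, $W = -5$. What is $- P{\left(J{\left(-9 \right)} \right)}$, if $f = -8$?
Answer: $144$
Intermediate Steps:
$c{\left(h \right)} = -1 + h^{2}$
$P{\left(T \right)} = 16 T$ ($P{\left(T \right)} = T \left(\left(-1 + \left(-5\right)^{2}\right) - 8\right) = T \left(\left(-1 + 25\right) - 8\right) = T \left(24 - 8\right) = T 16 = 16 T$)
$- P{\left(J{\left(-9 \right)} \right)} = - 16 \left(-9\right) = \left(-1\right) \left(-144\right) = 144$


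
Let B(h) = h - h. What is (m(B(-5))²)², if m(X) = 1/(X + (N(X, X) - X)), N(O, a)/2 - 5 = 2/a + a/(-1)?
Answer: 0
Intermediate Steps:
N(O, a) = 10 - 2*a + 4/a (N(O, a) = 10 + 2*(2/a + a/(-1)) = 10 + 2*(2/a + a*(-1)) = 10 + 2*(2/a - a) = 10 + 2*(-a + 2/a) = 10 + (-2*a + 4/a) = 10 - 2*a + 4/a)
B(h) = 0
m(X) = 1/(10 - 2*X + 4/X) (m(X) = 1/(X + ((10 - 2*X + 4/X) - X)) = 1/(X + (10 - 3*X + 4/X)) = 1/(10 - 2*X + 4/X))
(m(B(-5))²)² = (((½)*0/(2 + 0*(5 - 1*0)))²)² = (((½)*0/(2 + 0*(5 + 0)))²)² = (((½)*0/(2 + 0*5))²)² = (((½)*0/(2 + 0))²)² = (((½)*0/2)²)² = (((½)*0*(½))²)² = (0²)² = 0² = 0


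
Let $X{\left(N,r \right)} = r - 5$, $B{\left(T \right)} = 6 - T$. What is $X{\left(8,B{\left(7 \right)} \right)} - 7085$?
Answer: $-7091$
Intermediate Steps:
$X{\left(N,r \right)} = -5 + r$ ($X{\left(N,r \right)} = r - 5 = -5 + r$)
$X{\left(8,B{\left(7 \right)} \right)} - 7085 = \left(-5 + \left(6 - 7\right)\right) - 7085 = \left(-5 - 1\right) - 7085 = -6 - 7085 = -7091$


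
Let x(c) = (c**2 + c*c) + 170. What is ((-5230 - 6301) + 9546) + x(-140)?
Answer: 37385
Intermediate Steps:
x(c) = 170 + 2*c**2 (x(c) = (c**2 + c**2) + 170 = 2*c**2 + 170 = 170 + 2*c**2)
((-5230 - 6301) + 9546) + x(-140) = ((-5230 - 6301) + 9546) + (170 + 2*(-140)**2) = (-11531 + 9546) + (170 + 2*19600) = -1985 + (170 + 39200) = -1985 + 39370 = 37385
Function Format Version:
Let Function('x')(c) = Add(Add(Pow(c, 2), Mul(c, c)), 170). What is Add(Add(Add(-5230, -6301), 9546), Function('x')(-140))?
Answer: 37385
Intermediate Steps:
Function('x')(c) = Add(170, Mul(2, Pow(c, 2))) (Function('x')(c) = Add(Add(Pow(c, 2), Pow(c, 2)), 170) = Add(Mul(2, Pow(c, 2)), 170) = Add(170, Mul(2, Pow(c, 2))))
Add(Add(Add(-5230, -6301), 9546), Function('x')(-140)) = Add(Add(Add(-5230, -6301), 9546), Add(170, Mul(2, Pow(-140, 2)))) = Add(Add(-11531, 9546), Add(170, Mul(2, 19600))) = Add(-1985, Add(170, 39200)) = Add(-1985, 39370) = 37385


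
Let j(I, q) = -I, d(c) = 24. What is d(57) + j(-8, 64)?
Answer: 32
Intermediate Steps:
d(57) + j(-8, 64) = 24 - 1*(-8) = 24 + 8 = 32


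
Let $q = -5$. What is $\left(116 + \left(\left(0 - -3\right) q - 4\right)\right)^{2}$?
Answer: $9409$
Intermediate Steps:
$\left(116 + \left(\left(0 - -3\right) q - 4\right)\right)^{2} = \left(116 + \left(\left(0 - -3\right) \left(-5\right) - 4\right)\right)^{2} = \left(116 + \left(\left(0 + 3\right) \left(-5\right) - 4\right)\right)^{2} = \left(116 + \left(3 \left(-5\right) - 4\right)\right)^{2} = \left(116 - 19\right)^{2} = 97^{2} = 9409$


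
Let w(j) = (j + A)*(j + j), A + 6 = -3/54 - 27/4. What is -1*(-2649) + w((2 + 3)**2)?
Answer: 58657/18 ≈ 3258.7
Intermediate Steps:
A = -461/36 (A = -6 + (-3/54 - 27/4) = -6 + (-3*1/54 - 27*1/4) = -6 + (-1/18 - 27/4) = -6 - 245/36 = -461/36 ≈ -12.806)
w(j) = 2*j*(-461/36 + j) (w(j) = (j - 461/36)*(j + j) = (-461/36 + j)*(2*j) = 2*j*(-461/36 + j))
-1*(-2649) + w((2 + 3)**2) = -1*(-2649) + (2 + 3)**2*(-461 + 36*(2 + 3)**2)/18 = 2649 + (1/18)*5**2*(-461 + 36*5**2) = 2649 + (1/18)*25*(-461 + 36*25) = 2649 + (1/18)*25*(-461 + 900) = 2649 + (1/18)*25*439 = 2649 + 10975/18 = 58657/18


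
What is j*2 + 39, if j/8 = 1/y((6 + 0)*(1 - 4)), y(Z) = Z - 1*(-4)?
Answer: 265/7 ≈ 37.857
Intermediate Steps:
y(Z) = 4 + Z (y(Z) = Z + 4 = 4 + Z)
j = -4/7 (j = 8/(4 + (6 + 0)*(1 - 4)) = 8/(4 + 6*(-3)) = 8/(4 - 18) = 8/(-14) = 8*(-1/14) = -4/7 ≈ -0.57143)
j*2 + 39 = -4/7*2 + 39 = -8/7 + 39 = 265/7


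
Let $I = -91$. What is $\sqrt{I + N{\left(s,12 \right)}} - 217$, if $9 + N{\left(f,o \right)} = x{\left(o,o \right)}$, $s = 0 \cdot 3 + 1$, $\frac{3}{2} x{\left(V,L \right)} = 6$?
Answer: $-217 + 4 i \sqrt{6} \approx -217.0 + 9.798 i$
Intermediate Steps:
$x{\left(V,L \right)} = 4$ ($x{\left(V,L \right)} = \frac{2}{3} \cdot 6 = 4$)
$s = 1$ ($s = 0 + 1 = 1$)
$N{\left(f,o \right)} = -5$ ($N{\left(f,o \right)} = -9 + 4 = -5$)
$\sqrt{I + N{\left(s,12 \right)}} - 217 = \sqrt{-91 - 5} - 217 = \sqrt{-96} - 217 = 4 i \sqrt{6} - 217 = -217 + 4 i \sqrt{6}$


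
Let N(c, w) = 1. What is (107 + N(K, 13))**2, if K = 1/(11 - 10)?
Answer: 11664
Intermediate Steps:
K = 1 (K = 1/1 = 1)
(107 + N(K, 13))**2 = (107 + 1)**2 = 108**2 = 11664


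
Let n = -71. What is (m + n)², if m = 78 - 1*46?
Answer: 1521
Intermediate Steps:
m = 32 (m = 78 - 46 = 32)
(m + n)² = (32 - 71)² = (-39)² = 1521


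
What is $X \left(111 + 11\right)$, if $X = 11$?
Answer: $1342$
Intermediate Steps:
$X \left(111 + 11\right) = 11 \left(111 + 11\right) = 11 \cdot 122 = 1342$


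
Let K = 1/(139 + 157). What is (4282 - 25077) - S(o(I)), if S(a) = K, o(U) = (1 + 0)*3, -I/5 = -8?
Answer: -6155321/296 ≈ -20795.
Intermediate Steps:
I = 40 (I = -5*(-8) = 40)
o(U) = 3 (o(U) = 1*3 = 3)
K = 1/296 ≈ 0.0033784
S(a) = 1/296
(4282 - 25077) - S(o(I)) = (4282 - 25077) - 1*1/296 = -20795 - 1/296 = -6155321/296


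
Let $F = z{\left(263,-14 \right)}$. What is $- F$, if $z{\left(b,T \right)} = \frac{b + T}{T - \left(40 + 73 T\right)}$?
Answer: $- \frac{249}{968} \approx -0.25723$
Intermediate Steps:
$z{\left(b,T \right)} = \frac{T + b}{-40 - 72 T}$ ($z{\left(b,T \right)} = \frac{T + b}{T - \left(40 + 73 T\right)} = \frac{T + b}{-40 - 72 T}$)
$F = \frac{249}{968}$ ($F = \frac{\left(-1\right) \left(-14\right) - 263}{8 \left(5 + 9 \left(-14\right)\right)} = \frac{14 - 263}{8 \left(5 - 126\right)} = \frac{1}{8} \frac{1}{-121} \left(-249\right) = \frac{1}{8} \left(- \frac{1}{121}\right) \left(-249\right) = \frac{249}{968} \approx 0.25723$)
$- F = \left(-1\right) \frac{249}{968} = - \frac{249}{968}$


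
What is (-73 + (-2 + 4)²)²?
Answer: 4761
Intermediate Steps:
(-73 + (-2 + 4)²)² = (-73 + 2²)² = (-73 + 4)² = (-69)² = 4761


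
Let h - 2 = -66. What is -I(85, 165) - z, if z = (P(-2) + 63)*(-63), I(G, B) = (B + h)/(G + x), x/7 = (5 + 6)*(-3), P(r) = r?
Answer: 561179/146 ≈ 3843.7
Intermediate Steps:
h = -64 (h = 2 - 66 = -64)
x = -231 (x = 7*((5 + 6)*(-3)) = 7*(11*(-3)) = 7*(-33) = -231)
I(G, B) = (-64 + B)/(-231 + G) (I(G, B) = (B - 64)/(G - 231) = (-64 + B)/(-231 + G))
z = -3843 (z = (-2 + 63)*(-63) = 61*(-63) = -3843)
-I(85, 165) - z = -(-64 + 165)/(-231 + 85) - 1*(-3843) = -101/(-146) + 3843 = -(-1)*101/146 + 3843 = -1*(-101/146) + 3843 = 101/146 + 3843 = 561179/146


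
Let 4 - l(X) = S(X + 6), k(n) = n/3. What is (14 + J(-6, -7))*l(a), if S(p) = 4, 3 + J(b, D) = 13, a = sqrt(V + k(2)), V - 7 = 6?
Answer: 0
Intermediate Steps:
k(n) = n/3 (k(n) = n*(1/3) = n/3)
V = 13 (V = 7 + 6 = 13)
a = sqrt(123)/3 (a = sqrt(13 + (1/3)*2) = sqrt(13 + 2/3) = sqrt(41/3) = sqrt(123)/3 ≈ 3.6968)
J(b, D) = 10 (J(b, D) = -3 + 13 = 10)
l(X) = 0 (l(X) = 4 - 1*4 = 4 - 4 = 0)
(14 + J(-6, -7))*l(a) = (14 + 10)*0 = 24*0 = 0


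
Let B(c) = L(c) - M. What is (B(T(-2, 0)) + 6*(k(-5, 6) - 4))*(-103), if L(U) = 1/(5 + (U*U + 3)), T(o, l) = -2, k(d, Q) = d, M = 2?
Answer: 69113/12 ≈ 5759.4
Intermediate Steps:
L(U) = 1/(8 + U**2) (L(U) = 1/(5 + (U**2 + 3)) = 1/(5 + (3 + U**2)) = 1/(8 + U**2))
B(c) = -2 + 1/(8 + c**2) (B(c) = 1/(8 + c**2) - 1*2 = 1/(8 + c**2) - 2 = -2 + 1/(8 + c**2))
(B(T(-2, 0)) + 6*(k(-5, 6) - 4))*(-103) = ((-2 + 1/(8 + (-2)**2)) + 6*(-5 - 4))*(-103) = ((-2 + 1/(8 + 4)) + 6*(-9))*(-103) = ((-2 + 1/12) - 54)*(-103) = (-23/12 - 54)*(-103) = -671/12*(-103) = 69113/12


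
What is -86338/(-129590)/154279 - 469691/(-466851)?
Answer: 4695289900929074/4666879665272055 ≈ 1.0061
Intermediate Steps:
-86338/(-129590)/154279 - 469691/(-466851) = -86338*(-1/129590)*(1/154279) - 469691*(-1/466851) = (43169/64795)*(1/154279) + 469691/466851 = 43169/9996507805 + 469691/466851 = 4695289900929074/4666879665272055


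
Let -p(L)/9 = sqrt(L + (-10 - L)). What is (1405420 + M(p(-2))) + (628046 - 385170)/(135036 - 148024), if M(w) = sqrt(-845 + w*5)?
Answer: 4563338021/3247 + sqrt(-845 - 45*I*sqrt(10)) ≈ 1.4054e+6 - 29.171*I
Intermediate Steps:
p(L) = -9*I*sqrt(10) (p(L) = -9*sqrt(L + (-10 - L)) = -9*I*sqrt(10))
M(w) = sqrt(-845 + 5*w)
(1405420 + M(p(-2))) + (628046 - 385170)/(135036 - 148024) = (1405420 + sqrt(-845 + 5*(-9*I*sqrt(10)))) + (628046 - 385170)/(135036 - 148024) = (1405420 + sqrt(-845 - 45*I*sqrt(10))) + 242876/(-12988) = (1405420 + sqrt(-845 - 45*I*sqrt(10))) + 242876*(-1/12988) = (1405420 + sqrt(-845 - 45*I*sqrt(10))) - 60719/3247 = 4563338021/3247 + sqrt(-845 - 45*I*sqrt(10))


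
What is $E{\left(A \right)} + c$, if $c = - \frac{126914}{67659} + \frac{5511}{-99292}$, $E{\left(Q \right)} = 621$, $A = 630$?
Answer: $\frac{4158901989151}{6717997428} \approx 619.07$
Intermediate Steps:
$c = - \frac{12974413637}{6717997428}$ ($c = \left(-126914\right) \frac{1}{67659} + 5511 \left(- \frac{1}{99292}\right) = - \frac{126914}{67659} - \frac{5511}{99292} = - \frac{12974413637}{6717997428} \approx -1.9313$)
$E{\left(A \right)} + c = 621 - \frac{12974413637}{6717997428} = \frac{4158901989151}{6717997428}$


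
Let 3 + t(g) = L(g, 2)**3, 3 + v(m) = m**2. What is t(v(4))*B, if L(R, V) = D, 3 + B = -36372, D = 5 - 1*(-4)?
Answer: -26408250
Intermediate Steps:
D = 9 (D = 5 + 4 = 9)
v(m) = -3 + m**2
B = -36375 (B = -3 - 36372 = -36375)
L(R, V) = 9
t(g) = 726 (t(g) = -3 + 9**3 = -3 + 729 = 726)
t(v(4))*B = 726*(-36375) = -26408250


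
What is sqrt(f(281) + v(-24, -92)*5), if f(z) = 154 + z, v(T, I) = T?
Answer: 3*sqrt(35) ≈ 17.748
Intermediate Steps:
sqrt(f(281) + v(-24, -92)*5) = sqrt((154 + 281) - 24*5) = sqrt(435 - 120) = sqrt(315) = 3*sqrt(35)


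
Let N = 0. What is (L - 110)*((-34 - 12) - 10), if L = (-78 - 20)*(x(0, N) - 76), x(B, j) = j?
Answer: -410928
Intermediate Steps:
L = 7448 (L = (-78 - 20)*(0 - 76) = -98*(-76) = 7448)
(L - 110)*((-34 - 12) - 10) = (7448 - 110)*((-34 - 12) - 10) = 7338*(-46 - 10) = 7338*(-56) = -410928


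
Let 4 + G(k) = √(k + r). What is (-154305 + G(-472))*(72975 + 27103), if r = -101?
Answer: -15442936102 + 100078*I*√573 ≈ -1.5443e+10 + 2.3956e+6*I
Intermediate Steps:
G(k) = -4 + √(-101 + k) (G(k) = -4 + √(k - 101) = -4 + √(-101 + k))
(-154305 + G(-472))*(72975 + 27103) = (-154305 + (-4 + √(-101 - 472)))*(72975 + 27103) = (-154305 + (-4 + √(-573)))*100078 = (-154305 + (-4 + I*√573))*100078 = (-154309 + I*√573)*100078 = -15442936102 + 100078*I*√573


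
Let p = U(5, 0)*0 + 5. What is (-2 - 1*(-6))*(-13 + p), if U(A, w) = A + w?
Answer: -32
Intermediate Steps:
p = 5 (p = (5 + 0)*0 + 5 = 5*0 + 5 = 0 + 5 = 5)
(-2 - 1*(-6))*(-13 + p) = (-2 - 1*(-6))*(-13 + 5) = (-2 + 6)*(-8) = 4*(-8) = -32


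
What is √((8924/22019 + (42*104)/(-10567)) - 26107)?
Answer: 3*I*√16690514458025735/2398709 ≈ 161.58*I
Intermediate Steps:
√((8924/22019 + (42*104)/(-10567)) - 26107) = √((8924*(1/22019) + 4368*(-1/10567)) - 26107) = √((92/227 - 4368/10567) - 26107) = √(-19372/2398709 - 26107) = √(-62623115235/2398709) = 3*I*√16690514458025735/2398709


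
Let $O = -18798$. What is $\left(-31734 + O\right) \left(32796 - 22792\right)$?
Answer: $-505522128$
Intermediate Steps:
$\left(-31734 + O\right) \left(32796 - 22792\right) = \left(-31734 - 18798\right) \left(32796 - 22792\right) = \left(-50532\right) 10004 = -505522128$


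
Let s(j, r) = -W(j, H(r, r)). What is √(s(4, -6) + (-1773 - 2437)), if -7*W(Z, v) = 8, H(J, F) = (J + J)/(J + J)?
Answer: I*√206234/7 ≈ 64.876*I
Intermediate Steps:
H(J, F) = 1 (H(J, F) = (2*J)/((2*J)) = (2*J)*(1/(2*J)) = 1)
W(Z, v) = -8/7 (W(Z, v) = -⅐*8 = -8/7)
s(j, r) = 8/7 (s(j, r) = -1*(-8/7) = 8/7)
√(s(4, -6) + (-1773 - 2437)) = √(8/7 + (-1773 - 2437)) = √(8/7 - 4210) = √(-29462/7) = I*√206234/7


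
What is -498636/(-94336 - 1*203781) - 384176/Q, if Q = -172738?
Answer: 100331390980/25748067173 ≈ 3.8967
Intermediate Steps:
-498636/(-94336 - 1*203781) - 384176/Q = -498636/(-94336 - 1*203781) - 384176/(-172738) = -498636/(-94336 - 203781) - 384176*(-1/172738) = -498636/(-298117) + 192088/86369 = -498636*(-1/298117) + 192088/86369 = 498636/298117 + 192088/86369 = 100331390980/25748067173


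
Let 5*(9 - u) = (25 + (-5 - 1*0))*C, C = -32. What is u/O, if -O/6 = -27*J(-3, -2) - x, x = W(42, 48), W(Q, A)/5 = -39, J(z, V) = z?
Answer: -137/1656 ≈ -0.082729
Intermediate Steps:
W(Q, A) = -195 (W(Q, A) = 5*(-39) = -195)
x = -195
O = -1656 (O = -6*(-27*(-3) - 1*(-195)) = -6*(81 + 195) = -6*276 = -1656)
u = 137 (u = 9 - (25 + (-5 - 1*0))*(-32)/5 = 9 - (25 + (-5 + 0))*(-32)/5 = 9 - (25 - 5)*(-32)/5 = 9 - 4*(-32) = 9 - ⅕*(-640) = 9 + 128 = 137)
u/O = 137/(-1656) = 137*(-1/1656) = -137/1656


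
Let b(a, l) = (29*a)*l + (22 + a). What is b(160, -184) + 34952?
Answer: -818626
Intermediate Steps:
b(a, l) = 22 + a + 29*a*l (b(a, l) = 29*a*l + (22 + a) = 22 + a + 29*a*l)
b(160, -184) + 34952 = (22 + 160 + 29*160*(-184)) + 34952 = (22 + 160 - 853760) + 34952 = -853578 + 34952 = -818626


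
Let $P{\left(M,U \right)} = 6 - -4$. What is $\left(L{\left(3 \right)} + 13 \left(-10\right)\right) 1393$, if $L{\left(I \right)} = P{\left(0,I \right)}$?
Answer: $-167160$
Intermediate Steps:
$P{\left(M,U \right)} = 10$ ($P{\left(M,U \right)} = 6 + 4 = 10$)
$L{\left(I \right)} = 10$
$\left(L{\left(3 \right)} + 13 \left(-10\right)\right) 1393 = \left(10 + 13 \left(-10\right)\right) 1393 = \left(10 - 130\right) 1393 = \left(-120\right) 1393 = -167160$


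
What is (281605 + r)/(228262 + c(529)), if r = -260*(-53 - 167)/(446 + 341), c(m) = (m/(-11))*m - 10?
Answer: 2438483685/1755742697 ≈ 1.3889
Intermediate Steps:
c(m) = -10 - m**2/11 (c(m) = (m*(-1/11))*m - 10 = (-m/11)*m - 10 = -m**2/11 - 10 = -10 - m**2/11)
r = 57200/787 (r = -(-57200)/787 = -260*(-220/787) = 57200/787 ≈ 72.681)
(281605 + r)/(228262 + c(529)) = (281605 + 57200/787)/(228262 + (-10 - 1/11*529**2)) = 221680335/(787*(228262 + (-10 - 1/11*279841))) = 221680335/(787*(228262 + (-10 - 279841/11))) = 221680335/(787*(228262 - 279951/11)) = 221680335/(787*(2230931/11)) = (221680335/787)*(11/2230931) = 2438483685/1755742697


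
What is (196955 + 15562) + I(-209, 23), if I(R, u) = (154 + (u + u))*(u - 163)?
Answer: 184517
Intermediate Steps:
I(R, u) = (-163 + u)*(154 + 2*u) (I(R, u) = (154 + 2*u)*(-163 + u) = (-163 + u)*(154 + 2*u))
(196955 + 15562) + I(-209, 23) = (196955 + 15562) + (-25102 - 172*23 + 2*23**2) = 212517 + (-25102 - 3956 + 2*529) = 212517 + (-25102 - 3956 + 1058) = 212517 - 28000 = 184517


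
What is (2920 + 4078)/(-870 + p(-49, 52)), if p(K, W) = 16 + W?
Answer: -3499/401 ≈ -8.7257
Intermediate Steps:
(2920 + 4078)/(-870 + p(-49, 52)) = (2920 + 4078)/(-870 + (16 + 52)) = 6998/(-870 + 68) = 6998/(-802) = 6998*(-1/802) = -3499/401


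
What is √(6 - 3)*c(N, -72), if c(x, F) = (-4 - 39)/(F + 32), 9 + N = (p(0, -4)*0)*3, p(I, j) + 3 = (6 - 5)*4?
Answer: 43*√3/40 ≈ 1.8620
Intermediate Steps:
p(I, j) = 1 (p(I, j) = -3 + (6 - 5)*4 = -3 + 1*4 = -3 + 4 = 1)
N = -9 (N = -9 + (1*0)*3 = -9 + 0*3 = -9 + 0 = -9)
c(x, F) = -43/(32 + F)
√(6 - 3)*c(N, -72) = √(6 - 3)*(-43/(32 - 72)) = √3*(-43/(-40)) = √3*(-43*(-1/40)) = √3*(43/40) = 43*√3/40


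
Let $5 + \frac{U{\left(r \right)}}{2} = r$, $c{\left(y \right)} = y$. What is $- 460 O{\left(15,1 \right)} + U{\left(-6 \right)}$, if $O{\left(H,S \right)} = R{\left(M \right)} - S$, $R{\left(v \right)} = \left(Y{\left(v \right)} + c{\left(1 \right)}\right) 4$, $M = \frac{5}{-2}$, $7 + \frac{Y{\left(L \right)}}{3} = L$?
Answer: $51038$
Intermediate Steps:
$Y{\left(L \right)} = -21 + 3 L$
$U{\left(r \right)} = -10 + 2 r$
$M = - \frac{5}{2}$ ($M = 5 \left(- \frac{1}{2}\right) = - \frac{5}{2} \approx -2.5$)
$R{\left(v \right)} = -80 + 12 v$ ($R{\left(v \right)} = \left(\left(-21 + 3 v\right) + 1\right) 4 = \left(-20 + 3 v\right) 4 = -80 + 12 v$)
$O{\left(H,S \right)} = -110 - S$ ($O{\left(H,S \right)} = \left(-80 + 12 \left(- \frac{5}{2}\right)\right) - S = \left(-80 - 30\right) - S = -110 - S$)
$- 460 O{\left(15,1 \right)} + U{\left(-6 \right)} = - 460 \left(-110 - 1\right) + \left(-10 + 2 \left(-6\right)\right) = - 460 \left(-110 - 1\right) - 22 = \left(-460\right) \left(-111\right) - 22 = 51060 - 22 = 51038$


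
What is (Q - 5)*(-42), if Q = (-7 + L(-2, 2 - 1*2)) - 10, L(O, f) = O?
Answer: 1008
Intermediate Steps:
Q = -19 (Q = (-7 - 2) - 10 = -9 - 10 = -19)
(Q - 5)*(-42) = (-19 - 5)*(-42) = -24*(-42) = 1008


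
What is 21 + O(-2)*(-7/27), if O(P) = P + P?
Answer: 595/27 ≈ 22.037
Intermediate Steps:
O(P) = 2*P
21 + O(-2)*(-7/27) = 21 + (2*(-2))*(-7/27) = 21 - (-28)/27 = 21 - 4*(-7/27) = 21 + 28/27 = 595/27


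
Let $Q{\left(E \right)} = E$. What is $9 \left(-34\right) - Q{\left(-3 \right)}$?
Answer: $-303$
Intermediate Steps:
$9 \left(-34\right) - Q{\left(-3 \right)} = 9 \left(-34\right) - -3 = -306 + 3 = -303$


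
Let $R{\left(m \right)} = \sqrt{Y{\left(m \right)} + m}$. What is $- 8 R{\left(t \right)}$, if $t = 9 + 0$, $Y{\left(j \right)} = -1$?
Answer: $- 16 \sqrt{2} \approx -22.627$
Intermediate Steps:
$t = 9$
$R{\left(m \right)} = \sqrt{-1 + m}$
$- 8 R{\left(t \right)} = - 8 \sqrt{-1 + 9} = - 8 \sqrt{8} = - 8 \cdot 2 \sqrt{2} = - 16 \sqrt{2}$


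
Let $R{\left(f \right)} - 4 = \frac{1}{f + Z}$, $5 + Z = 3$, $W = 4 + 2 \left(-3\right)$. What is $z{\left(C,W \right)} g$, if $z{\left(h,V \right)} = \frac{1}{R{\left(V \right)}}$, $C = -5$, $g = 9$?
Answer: $\frac{12}{5} \approx 2.4$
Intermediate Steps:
$W = -2$ ($W = 4 - 6 = -2$)
$Z = -2$ ($Z = -5 + 3 = -2$)
$R{\left(f \right)} = 4 + \frac{1}{-2 + f}$ ($R{\left(f \right)} = 4 + \frac{1}{f - 2} = 4 + \frac{1}{-2 + f}$)
$z{\left(h,V \right)} = \frac{-2 + V}{-7 + 4 V}$ ($z{\left(h,V \right)} = \frac{1}{\frac{1}{-2 + V} \left(-7 + 4 V\right)} = \frac{-2 + V}{-7 + 4 V}$)
$z{\left(C,W \right)} g = \frac{-2 - 2}{-7 + 4 \left(-2\right)} 9 = \frac{1}{-7 - 8} \left(-4\right) 9 = \frac{1}{-15} \left(-4\right) 9 = \left(- \frac{1}{15}\right) \left(-4\right) 9 = \frac{4}{15} \cdot 9 = \frac{12}{5}$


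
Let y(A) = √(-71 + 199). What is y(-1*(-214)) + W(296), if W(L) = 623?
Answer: 623 + 8*√2 ≈ 634.31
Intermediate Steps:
y(A) = 8*√2 (y(A) = √128 = 8*√2)
y(-1*(-214)) + W(296) = 8*√2 + 623 = 623 + 8*√2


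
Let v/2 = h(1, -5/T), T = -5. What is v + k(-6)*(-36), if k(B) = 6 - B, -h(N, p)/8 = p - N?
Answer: -432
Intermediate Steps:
h(N, p) = -8*p + 8*N (h(N, p) = -8*(p - N) = -8*p + 8*N)
v = 0 (v = 2*(-(-40)/(-5) + 8*1) = 2*(-(-40)*(-1)/5 + 8) = 2*(-8*1 + 8) = 2*(-8 + 8) = 2*0 = 0)
v + k(-6)*(-36) = 0 + (6 - 1*(-6))*(-36) = 0 + (6 + 6)*(-36) = 0 + 12*(-36) = 0 - 432 = -432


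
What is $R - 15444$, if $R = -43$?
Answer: $-15487$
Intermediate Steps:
$R - 15444 = -43 - 15444 = -15487$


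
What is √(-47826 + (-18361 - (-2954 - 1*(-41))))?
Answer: I*√63274 ≈ 251.54*I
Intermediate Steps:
√(-47826 + (-18361 - (-2954 - 1*(-41)))) = √(-47826 + (-18361 - (-2954 + 41))) = √(-47826 + (-18361 - 1*(-2913))) = √(-47826 + (-18361 + 2913)) = √(-47826 - 15448) = √(-63274) = I*√63274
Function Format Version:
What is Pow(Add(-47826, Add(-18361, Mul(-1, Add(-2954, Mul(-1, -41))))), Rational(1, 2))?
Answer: Mul(I, Pow(63274, Rational(1, 2))) ≈ Mul(251.54, I)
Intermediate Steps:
Pow(Add(-47826, Add(-18361, Mul(-1, Add(-2954, Mul(-1, -41))))), Rational(1, 2)) = Pow(Add(-47826, Add(-18361, Mul(-1, Add(-2954, 41)))), Rational(1, 2)) = Pow(Add(-47826, Add(-18361, Mul(-1, -2913))), Rational(1, 2)) = Pow(Add(-47826, Add(-18361, 2913)), Rational(1, 2)) = Pow(Add(-47826, -15448), Rational(1, 2)) = Pow(-63274, Rational(1, 2)) = Mul(I, Pow(63274, Rational(1, 2)))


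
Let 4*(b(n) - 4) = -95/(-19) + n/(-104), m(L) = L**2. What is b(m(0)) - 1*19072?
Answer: -76267/4 ≈ -19067.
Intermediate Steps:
b(n) = 21/4 - n/416 (b(n) = 4 + (-95/(-19) + n/(-104))/4 = 4 + (-95*(-1/19) + n*(-1/104))/4 = 4 + (5 - n/104)/4 = 4 + (5/4 - n/416) = 21/4 - n/416)
b(m(0)) - 1*19072 = (21/4 - 1/416*0**2) - 1*19072 = (21/4 - 1/416*0) - 19072 = (21/4 + 0) - 19072 = 21/4 - 19072 = -76267/4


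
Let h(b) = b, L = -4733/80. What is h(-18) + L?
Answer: -6173/80 ≈ -77.162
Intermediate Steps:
L = -4733/80 (L = -4733*1/80 = -4733/80 ≈ -59.162)
h(-18) + L = -18 - 4733/80 = -6173/80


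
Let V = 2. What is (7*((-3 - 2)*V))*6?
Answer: -420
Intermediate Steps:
(7*((-3 - 2)*V))*6 = (7*((-3 - 2)*2))*6 = (7*(-5*2))*6 = (7*(-10))*6 = -70*6 = -420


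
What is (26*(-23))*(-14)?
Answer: 8372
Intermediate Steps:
(26*(-23))*(-14) = -598*(-14) = 8372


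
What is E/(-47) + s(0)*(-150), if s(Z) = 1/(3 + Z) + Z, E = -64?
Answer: -2286/47 ≈ -48.638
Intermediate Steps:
s(Z) = Z + 1/(3 + Z)
E/(-47) + s(0)*(-150) = -64/(-47) + ((1 + 0**2 + 3*0)/(3 + 0))*(-150) = -64*(-1/47) + ((1 + 0 + 0)/3)*(-150) = 64/47 + ((1/3)*1)*(-150) = 64/47 + (1/3)*(-150) = 64/47 - 50 = -2286/47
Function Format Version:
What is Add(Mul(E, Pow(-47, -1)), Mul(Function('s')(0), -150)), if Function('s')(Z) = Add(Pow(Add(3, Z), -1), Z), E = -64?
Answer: Rational(-2286, 47) ≈ -48.638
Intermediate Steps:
Function('s')(Z) = Add(Z, Pow(Add(3, Z), -1))
Add(Mul(E, Pow(-47, -1)), Mul(Function('s')(0), -150)) = Add(Mul(-64, Pow(-47, -1)), Mul(Mul(Pow(Add(3, 0), -1), Add(1, Pow(0, 2), Mul(3, 0))), -150)) = Add(Mul(-64, Rational(-1, 47)), Mul(Mul(Pow(3, -1), Add(1, 0, 0)), -150)) = Add(Rational(64, 47), Mul(Mul(Rational(1, 3), 1), -150)) = Add(Rational(64, 47), Mul(Rational(1, 3), -150)) = Add(Rational(64, 47), -50) = Rational(-2286, 47)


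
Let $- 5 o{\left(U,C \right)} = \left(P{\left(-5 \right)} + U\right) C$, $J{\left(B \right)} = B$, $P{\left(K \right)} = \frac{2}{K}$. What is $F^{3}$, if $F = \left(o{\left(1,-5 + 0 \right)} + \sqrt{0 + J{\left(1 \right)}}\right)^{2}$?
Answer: $\frac{262144}{15625} \approx 16.777$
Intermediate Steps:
$o{\left(U,C \right)} = - \frac{C \left(- \frac{2}{5} + U\right)}{5}$ ($o{\left(U,C \right)} = - \frac{\left(\frac{2}{-5} + U\right) C}{5} = - \frac{\left(2 \left(- \frac{1}{5}\right) + U\right) C}{5} = - \frac{\left(- \frac{2}{5} + U\right) C}{5} = - \frac{C \left(- \frac{2}{5} + U\right)}{5}$)
$F = \frac{64}{25}$ ($F = \left(\frac{\left(-5 + 0\right) \left(2 - 5\right)}{25} + \sqrt{0 + 1}\right)^{2} = \left(\frac{1}{25} \left(-5\right) \left(2 - 5\right) + \sqrt{1}\right)^{2} = \left(\frac{1}{25} \left(-5\right) \left(-3\right) + 1\right)^{2} = \left(\frac{3}{5} + 1\right)^{2} = \left(\frac{8}{5}\right)^{2} = \frac{64}{25} \approx 2.56$)
$F^{3} = \left(\frac{64}{25}\right)^{3} = \frac{262144}{15625}$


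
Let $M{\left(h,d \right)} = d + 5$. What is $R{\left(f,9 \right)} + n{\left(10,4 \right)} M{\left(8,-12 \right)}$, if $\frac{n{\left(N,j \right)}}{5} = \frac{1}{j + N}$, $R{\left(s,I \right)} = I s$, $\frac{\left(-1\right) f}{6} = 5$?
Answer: $- \frac{545}{2} \approx -272.5$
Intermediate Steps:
$f = -30$ ($f = \left(-6\right) 5 = -30$)
$M{\left(h,d \right)} = 5 + d$
$n{\left(N,j \right)} = \frac{5}{N + j}$ ($n{\left(N,j \right)} = \frac{5}{j + N} = \frac{5}{N + j}$)
$R{\left(f,9 \right)} + n{\left(10,4 \right)} M{\left(8,-12 \right)} = 9 \left(-30\right) + \frac{5}{10 + 4} \left(5 - 12\right) = -270 + \frac{5}{14} \left(-7\right) = -270 - \frac{5}{2} = - \frac{545}{2}$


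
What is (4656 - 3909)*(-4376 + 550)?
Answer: -2858022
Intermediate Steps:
(4656 - 3909)*(-4376 + 550) = 747*(-3826) = -2858022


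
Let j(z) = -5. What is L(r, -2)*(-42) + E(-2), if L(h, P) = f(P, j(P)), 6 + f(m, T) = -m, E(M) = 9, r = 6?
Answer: 177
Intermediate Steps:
f(m, T) = -6 - m
L(h, P) = -6 - P
L(r, -2)*(-42) + E(-2) = (-6 - 1*(-2))*(-42) + 9 = (-6 + 2)*(-42) + 9 = -4*(-42) + 9 = 168 + 9 = 177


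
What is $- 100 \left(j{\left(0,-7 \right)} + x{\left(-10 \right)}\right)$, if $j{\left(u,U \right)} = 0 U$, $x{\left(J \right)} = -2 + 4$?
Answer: $-200$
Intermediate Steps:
$x{\left(J \right)} = 2$
$j{\left(u,U \right)} = 0$
$- 100 \left(j{\left(0,-7 \right)} + x{\left(-10 \right)}\right) = - 100 \left(0 + 2\right) = \left(-100\right) 2 = -200$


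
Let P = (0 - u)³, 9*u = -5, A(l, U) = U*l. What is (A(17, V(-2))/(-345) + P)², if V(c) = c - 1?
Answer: 716525824/7028307225 ≈ 0.10195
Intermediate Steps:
V(c) = -1 + c
u = -5/9 (u = (⅑)*(-5) = -5/9 ≈ -0.55556)
P = 125/729 (P = (0 - 1*(-5/9))³ = (0 + 5/9)³ = (5/9)³ = 125/729 ≈ 0.17147)
(A(17, V(-2))/(-345) + P)² = (((-1 - 2)*17)/(-345) + 125/729)² = (-3*17*(-1/345) + 125/729)² = (-51*(-1/345) + 125/729)² = (17/115 + 125/729)² = (26768/83835)² = 716525824/7028307225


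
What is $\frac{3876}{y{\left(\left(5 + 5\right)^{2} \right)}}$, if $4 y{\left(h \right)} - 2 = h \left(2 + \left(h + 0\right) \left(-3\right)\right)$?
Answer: $- \frac{7752}{14899} \approx -0.5203$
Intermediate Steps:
$y{\left(h \right)} = \frac{1}{2} + \frac{h \left(2 - 3 h\right)}{4}$ ($y{\left(h \right)} = \frac{1}{2} + \frac{h \left(2 + \left(h + 0\right) \left(-3\right)\right)}{4} = \frac{1}{2} + \frac{h \left(2 + h \left(-3\right)\right)}{4} = \frac{1}{2} + \frac{h \left(2 - 3 h\right)}{4}$)
$\frac{3876}{y{\left(\left(5 + 5\right)^{2} \right)}} = \frac{3876}{\frac{1}{2} + \frac{\left(5 + 5\right)^{2}}{2} - \frac{3 \left(\left(5 + 5\right)^{2}\right)^{2}}{4}} = \frac{3876}{\frac{1}{2} + \frac{10^{2}}{2} - \frac{3 \left(10^{2}\right)^{2}}{4}} = \frac{3876}{\frac{1}{2} + \frac{1}{2} \cdot 100 - \frac{3 \cdot 100^{2}}{4}} = \frac{3876}{\frac{1}{2} + 50 - 7500} = \frac{3876}{- \frac{14899}{2}} = 3876 \left(- \frac{2}{14899}\right) = - \frac{7752}{14899}$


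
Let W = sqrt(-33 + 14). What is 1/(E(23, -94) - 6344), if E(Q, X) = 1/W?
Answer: -120536/764680385 + I*sqrt(19)/764680385 ≈ -0.00015763 + 5.7003e-9*I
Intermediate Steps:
W = I*sqrt(19) (W = sqrt(-19) = I*sqrt(19) ≈ 4.3589*I)
E(Q, X) = -I*sqrt(19)/19 (E(Q, X) = 1/(I*sqrt(19)) = -I*sqrt(19)/19)
1/(E(23, -94) - 6344) = 1/(-I*sqrt(19)/19 - 6344) = 1/(-6344 - I*sqrt(19)/19)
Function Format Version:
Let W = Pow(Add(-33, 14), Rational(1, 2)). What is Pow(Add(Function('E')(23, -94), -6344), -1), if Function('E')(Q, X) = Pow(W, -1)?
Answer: Add(Rational(-120536, 764680385), Mul(Rational(1, 764680385), I, Pow(19, Rational(1, 2)))) ≈ Add(-0.00015763, Mul(5.7003e-9, I))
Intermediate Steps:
W = Mul(I, Pow(19, Rational(1, 2))) (W = Pow(-19, Rational(1, 2)) = Mul(I, Pow(19, Rational(1, 2))) ≈ Mul(4.3589, I))
Function('E')(Q, X) = Mul(Rational(-1, 19), I, Pow(19, Rational(1, 2))) (Function('E')(Q, X) = Pow(Mul(I, Pow(19, Rational(1, 2))), -1) = Mul(Rational(-1, 19), I, Pow(19, Rational(1, 2))))
Pow(Add(Function('E')(23, -94), -6344), -1) = Pow(Add(Mul(Rational(-1, 19), I, Pow(19, Rational(1, 2))), -6344), -1) = Pow(Add(-6344, Mul(Rational(-1, 19), I, Pow(19, Rational(1, 2)))), -1)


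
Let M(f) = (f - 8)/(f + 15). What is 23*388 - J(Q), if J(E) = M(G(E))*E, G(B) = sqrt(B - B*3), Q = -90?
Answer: 8324 + 276*sqrt(5) ≈ 8941.2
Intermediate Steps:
G(B) = sqrt(2)*sqrt(-B) (G(B) = sqrt(B - 3*B) = sqrt(-2*B) = sqrt(2)*sqrt(-B))
M(f) = (-8 + f)/(15 + f)
J(E) = E*(-8 + sqrt(2)*sqrt(-E))/(15 + sqrt(2)*sqrt(-E)) (J(E) = ((-8 + sqrt(2)*sqrt(-E))/(15 + sqrt(2)*sqrt(-E)))*E = E*(-8 + sqrt(2)*sqrt(-E))/(15 + sqrt(2)*sqrt(-E)))
23*388 - J(Q) = 23*388 - (-90)*(-8 + sqrt(2)*sqrt(-1*(-90)))/(15 + sqrt(2)*sqrt(-1*(-90))) = 8924 - (-90)*(-8 + sqrt(2)*sqrt(90))/(15 + sqrt(2)*sqrt(90)) = 8924 - (-90)*(-8 + sqrt(2)*(3*sqrt(10)))/(15 + sqrt(2)*(3*sqrt(10))) = 8924 - (-90)*(-8 + 6*sqrt(5))/(15 + 6*sqrt(5)) = 8924 + 90*(-8 + 6*sqrt(5))/(15 + 6*sqrt(5))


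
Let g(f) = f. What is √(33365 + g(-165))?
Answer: 20*√83 ≈ 182.21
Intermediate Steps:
√(33365 + g(-165)) = √(33365 - 165) = √33200 = 20*√83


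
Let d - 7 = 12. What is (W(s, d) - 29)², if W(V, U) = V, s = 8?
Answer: 441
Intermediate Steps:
d = 19 (d = 7 + 12 = 19)
(W(s, d) - 29)² = (8 - 29)² = (-21)² = 441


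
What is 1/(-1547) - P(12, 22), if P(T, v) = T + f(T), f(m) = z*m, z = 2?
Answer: -55693/1547 ≈ -36.001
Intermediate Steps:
f(m) = 2*m
P(T, v) = 3*T (P(T, v) = T + 2*T = 3*T)
1/(-1547) - P(12, 22) = 1/(-1547) - 3*12 = -1/1547 - 1*36 = -1/1547 - 36 = -55693/1547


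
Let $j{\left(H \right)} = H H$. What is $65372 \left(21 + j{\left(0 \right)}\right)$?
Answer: $1372812$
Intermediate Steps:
$j{\left(H \right)} = H^{2}$
$65372 \left(21 + j{\left(0 \right)}\right) = 65372 \left(21 + 0^{2}\right) = 65372 \left(21 + 0\right) = 65372 \cdot 21 = 1372812$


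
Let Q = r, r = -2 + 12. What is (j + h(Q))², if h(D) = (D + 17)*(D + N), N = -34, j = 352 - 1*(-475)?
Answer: 32041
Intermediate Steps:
j = 827 (j = 352 + 475 = 827)
r = 10
Q = 10
h(D) = (-34 + D)*(17 + D) (h(D) = (D + 17)*(D - 34) = (17 + D)*(-34 + D) = (-34 + D)*(17 + D))
(j + h(Q))² = (827 + (-578 + 10² - 17*10))² = (827 + (-578 + 100 - 170))² = (827 - 648)² = 179² = 32041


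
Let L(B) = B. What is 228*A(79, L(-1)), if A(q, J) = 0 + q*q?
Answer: 1422948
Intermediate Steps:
A(q, J) = q² (A(q, J) = 0 + q² = q²)
228*A(79, L(-1)) = 228*79² = 228*6241 = 1422948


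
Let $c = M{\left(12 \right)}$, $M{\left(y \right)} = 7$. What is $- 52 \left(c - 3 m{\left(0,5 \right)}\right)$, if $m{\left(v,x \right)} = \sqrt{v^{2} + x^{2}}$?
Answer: $416$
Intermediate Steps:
$c = 7$
$- 52 \left(c - 3 m{\left(0,5 \right)}\right) = - 52 \left(7 - 3 \sqrt{0^{2} + 5^{2}}\right) = - 52 \left(7 - 3 \sqrt{0 + 25}\right) = - 52 \left(7 - 3 \sqrt{25}\right) = - 52 \left(7 - 15\right) = \left(-52\right) \left(-8\right) = 416$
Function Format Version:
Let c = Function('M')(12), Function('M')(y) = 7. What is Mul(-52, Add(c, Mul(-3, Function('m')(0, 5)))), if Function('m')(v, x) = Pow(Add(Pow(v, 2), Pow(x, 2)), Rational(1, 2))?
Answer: 416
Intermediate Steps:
c = 7
Mul(-52, Add(c, Mul(-3, Function('m')(0, 5)))) = Mul(-52, Add(7, Mul(-3, Pow(Add(Pow(0, 2), Pow(5, 2)), Rational(1, 2))))) = Mul(-52, Add(7, Mul(-3, Pow(Add(0, 25), Rational(1, 2))))) = Mul(-52, Add(7, Mul(-3, Pow(25, Rational(1, 2))))) = Mul(-52, Add(7, Mul(-3, 5))) = Mul(-52, Add(7, -15)) = Mul(-52, -8) = 416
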